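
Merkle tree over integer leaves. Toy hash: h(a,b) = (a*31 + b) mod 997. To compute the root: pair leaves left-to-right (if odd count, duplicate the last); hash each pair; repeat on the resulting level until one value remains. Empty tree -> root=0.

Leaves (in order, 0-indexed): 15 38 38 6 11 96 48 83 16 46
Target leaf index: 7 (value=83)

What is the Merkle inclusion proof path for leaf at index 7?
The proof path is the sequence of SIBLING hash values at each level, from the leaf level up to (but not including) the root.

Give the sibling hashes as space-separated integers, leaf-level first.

L0 (leaves): [15, 38, 38, 6, 11, 96, 48, 83, 16, 46], target index=7
L1: h(15,38)=(15*31+38)%997=503 [pair 0] h(38,6)=(38*31+6)%997=187 [pair 1] h(11,96)=(11*31+96)%997=437 [pair 2] h(48,83)=(48*31+83)%997=574 [pair 3] h(16,46)=(16*31+46)%997=542 [pair 4] -> [503, 187, 437, 574, 542]
  Sibling for proof at L0: 48
L2: h(503,187)=(503*31+187)%997=825 [pair 0] h(437,574)=(437*31+574)%997=163 [pair 1] h(542,542)=(542*31+542)%997=395 [pair 2] -> [825, 163, 395]
  Sibling for proof at L1: 437
L3: h(825,163)=(825*31+163)%997=813 [pair 0] h(395,395)=(395*31+395)%997=676 [pair 1] -> [813, 676]
  Sibling for proof at L2: 825
L4: h(813,676)=(813*31+676)%997=954 [pair 0] -> [954]
  Sibling for proof at L3: 676
Root: 954
Proof path (sibling hashes from leaf to root): [48, 437, 825, 676]

Answer: 48 437 825 676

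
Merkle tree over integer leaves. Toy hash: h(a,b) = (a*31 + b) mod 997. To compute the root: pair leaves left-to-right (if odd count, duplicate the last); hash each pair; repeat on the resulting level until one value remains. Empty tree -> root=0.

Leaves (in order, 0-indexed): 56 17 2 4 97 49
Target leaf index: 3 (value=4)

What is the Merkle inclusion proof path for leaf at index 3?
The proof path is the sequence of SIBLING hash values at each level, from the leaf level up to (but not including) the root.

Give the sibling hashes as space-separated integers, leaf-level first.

Answer: 2 756 86

Derivation:
L0 (leaves): [56, 17, 2, 4, 97, 49], target index=3
L1: h(56,17)=(56*31+17)%997=756 [pair 0] h(2,4)=(2*31+4)%997=66 [pair 1] h(97,49)=(97*31+49)%997=65 [pair 2] -> [756, 66, 65]
  Sibling for proof at L0: 2
L2: h(756,66)=(756*31+66)%997=571 [pair 0] h(65,65)=(65*31+65)%997=86 [pair 1] -> [571, 86]
  Sibling for proof at L1: 756
L3: h(571,86)=(571*31+86)%997=838 [pair 0] -> [838]
  Sibling for proof at L2: 86
Root: 838
Proof path (sibling hashes from leaf to root): [2, 756, 86]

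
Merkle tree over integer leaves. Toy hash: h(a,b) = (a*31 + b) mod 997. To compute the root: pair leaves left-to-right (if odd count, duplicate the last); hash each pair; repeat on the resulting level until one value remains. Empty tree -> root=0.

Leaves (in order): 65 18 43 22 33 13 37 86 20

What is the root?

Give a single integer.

L0: [65, 18, 43, 22, 33, 13, 37, 86, 20]
L1: h(65,18)=(65*31+18)%997=39 h(43,22)=(43*31+22)%997=358 h(33,13)=(33*31+13)%997=39 h(37,86)=(37*31+86)%997=236 h(20,20)=(20*31+20)%997=640 -> [39, 358, 39, 236, 640]
L2: h(39,358)=(39*31+358)%997=570 h(39,236)=(39*31+236)%997=448 h(640,640)=(640*31+640)%997=540 -> [570, 448, 540]
L3: h(570,448)=(570*31+448)%997=172 h(540,540)=(540*31+540)%997=331 -> [172, 331]
L4: h(172,331)=(172*31+331)%997=678 -> [678]

Answer: 678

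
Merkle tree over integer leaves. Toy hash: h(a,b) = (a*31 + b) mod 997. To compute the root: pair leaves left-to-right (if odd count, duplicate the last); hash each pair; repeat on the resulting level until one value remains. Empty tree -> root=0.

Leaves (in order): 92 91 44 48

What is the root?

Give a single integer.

L0: [92, 91, 44, 48]
L1: h(92,91)=(92*31+91)%997=949 h(44,48)=(44*31+48)%997=415 -> [949, 415]
L2: h(949,415)=(949*31+415)%997=921 -> [921]

Answer: 921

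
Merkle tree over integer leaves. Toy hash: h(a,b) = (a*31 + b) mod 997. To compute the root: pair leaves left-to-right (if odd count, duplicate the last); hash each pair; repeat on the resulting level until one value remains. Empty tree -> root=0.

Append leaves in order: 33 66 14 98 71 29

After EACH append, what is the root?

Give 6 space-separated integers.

After append 33 (leaves=[33]):
  L0: [33]
  root=33
After append 66 (leaves=[33, 66]):
  L0: [33, 66]
  L1: h(33,66)=(33*31+66)%997=92 -> [92]
  root=92
After append 14 (leaves=[33, 66, 14]):
  L0: [33, 66, 14]
  L1: h(33,66)=(33*31+66)%997=92 h(14,14)=(14*31+14)%997=448 -> [92, 448]
  L2: h(92,448)=(92*31+448)%997=309 -> [309]
  root=309
After append 98 (leaves=[33, 66, 14, 98]):
  L0: [33, 66, 14, 98]
  L1: h(33,66)=(33*31+66)%997=92 h(14,98)=(14*31+98)%997=532 -> [92, 532]
  L2: h(92,532)=(92*31+532)%997=393 -> [393]
  root=393
After append 71 (leaves=[33, 66, 14, 98, 71]):
  L0: [33, 66, 14, 98, 71]
  L1: h(33,66)=(33*31+66)%997=92 h(14,98)=(14*31+98)%997=532 h(71,71)=(71*31+71)%997=278 -> [92, 532, 278]
  L2: h(92,532)=(92*31+532)%997=393 h(278,278)=(278*31+278)%997=920 -> [393, 920]
  L3: h(393,920)=(393*31+920)%997=142 -> [142]
  root=142
After append 29 (leaves=[33, 66, 14, 98, 71, 29]):
  L0: [33, 66, 14, 98, 71, 29]
  L1: h(33,66)=(33*31+66)%997=92 h(14,98)=(14*31+98)%997=532 h(71,29)=(71*31+29)%997=236 -> [92, 532, 236]
  L2: h(92,532)=(92*31+532)%997=393 h(236,236)=(236*31+236)%997=573 -> [393, 573]
  L3: h(393,573)=(393*31+573)%997=792 -> [792]
  root=792

Answer: 33 92 309 393 142 792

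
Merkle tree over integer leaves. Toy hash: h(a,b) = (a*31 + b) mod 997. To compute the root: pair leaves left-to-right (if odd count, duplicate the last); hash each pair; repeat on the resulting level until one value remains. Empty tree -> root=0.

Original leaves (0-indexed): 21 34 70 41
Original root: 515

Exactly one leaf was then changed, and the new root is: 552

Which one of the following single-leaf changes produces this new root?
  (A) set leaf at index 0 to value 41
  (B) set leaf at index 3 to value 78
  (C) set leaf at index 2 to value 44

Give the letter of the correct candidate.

Original leaves: [21, 34, 70, 41]
Target new root: 552
Try each candidate change and compute the resulting root:
Candidate A: set leaf[0] = 41 -> leaves = [41, 34, 70, 41]
  L0: [41, 34, 70, 41]
  L1: h(41,34)=(41*31+34)%997=308 h(70,41)=(70*31+41)%997=217 -> [308, 217]
  L2: h(308,217)=(308*31+217)%997=792 -> [792]
  root = 792 != target 552
Candidate B: set leaf[3] = 78 -> leaves = [21, 34, 70, 78]
  L0: [21, 34, 70, 78]
  L1: h(21,34)=(21*31+34)%997=685 h(70,78)=(70*31+78)%997=254 -> [685, 254]
  L2: h(685,254)=(685*31+254)%997=552 -> [552]
  root = 552 == target 552  ** MATCH **
Candidate C: set leaf[2] = 44 -> leaves = [21, 34, 44, 41]
  L0: [21, 34, 44, 41]
  L1: h(21,34)=(21*31+34)%997=685 h(44,41)=(44*31+41)%997=408 -> [685, 408]
  L2: h(685,408)=(685*31+408)%997=706 -> [706]
  root = 706 != target 552
Candidate B produces the target root.

Answer: B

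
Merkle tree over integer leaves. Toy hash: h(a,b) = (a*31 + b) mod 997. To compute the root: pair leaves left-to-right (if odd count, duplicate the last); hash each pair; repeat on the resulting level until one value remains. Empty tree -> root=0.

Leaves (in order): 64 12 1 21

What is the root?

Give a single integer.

L0: [64, 12, 1, 21]
L1: h(64,12)=(64*31+12)%997=2 h(1,21)=(1*31+21)%997=52 -> [2, 52]
L2: h(2,52)=(2*31+52)%997=114 -> [114]

Answer: 114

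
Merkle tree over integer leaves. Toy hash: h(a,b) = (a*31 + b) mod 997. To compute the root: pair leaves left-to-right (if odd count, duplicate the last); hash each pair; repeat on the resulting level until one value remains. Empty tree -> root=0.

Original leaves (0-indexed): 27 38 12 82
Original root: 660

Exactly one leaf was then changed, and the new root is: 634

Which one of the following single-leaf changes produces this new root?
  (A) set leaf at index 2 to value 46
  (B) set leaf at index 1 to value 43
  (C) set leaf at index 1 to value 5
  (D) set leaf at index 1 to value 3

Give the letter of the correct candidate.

Answer: C

Derivation:
Original leaves: [27, 38, 12, 82]
Target new root: 634
Try each candidate change and compute the resulting root:
Candidate A: set leaf[2] = 46 -> leaves = [27, 38, 46, 82]
  L0: [27, 38, 46, 82]
  L1: h(27,38)=(27*31+38)%997=875 h(46,82)=(46*31+82)%997=511 -> [875, 511]
  L2: h(875,511)=(875*31+511)%997=717 -> [717]
  root = 717 != target 634
Candidate B: set leaf[1] = 43 -> leaves = [27, 43, 12, 82]
  L0: [27, 43, 12, 82]
  L1: h(27,43)=(27*31+43)%997=880 h(12,82)=(12*31+82)%997=454 -> [880, 454]
  L2: h(880,454)=(880*31+454)%997=815 -> [815]
  root = 815 != target 634
Candidate C: set leaf[1] = 5 -> leaves = [27, 5, 12, 82]
  L0: [27, 5, 12, 82]
  L1: h(27,5)=(27*31+5)%997=842 h(12,82)=(12*31+82)%997=454 -> [842, 454]
  L2: h(842,454)=(842*31+454)%997=634 -> [634]
  root = 634 == target 634  ** MATCH **
Candidate D: set leaf[1] = 3 -> leaves = [27, 3, 12, 82]
  L0: [27, 3, 12, 82]
  L1: h(27,3)=(27*31+3)%997=840 h(12,82)=(12*31+82)%997=454 -> [840, 454]
  L2: h(840,454)=(840*31+454)%997=572 -> [572]
  root = 572 != target 634
Candidate C produces the target root.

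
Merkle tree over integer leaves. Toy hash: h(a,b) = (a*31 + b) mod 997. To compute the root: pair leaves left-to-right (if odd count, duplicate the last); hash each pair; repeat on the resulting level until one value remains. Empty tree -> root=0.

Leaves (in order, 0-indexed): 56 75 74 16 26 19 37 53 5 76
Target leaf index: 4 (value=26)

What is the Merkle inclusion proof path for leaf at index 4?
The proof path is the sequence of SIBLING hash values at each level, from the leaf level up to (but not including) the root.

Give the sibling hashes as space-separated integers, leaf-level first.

L0 (leaves): [56, 75, 74, 16, 26, 19, 37, 53, 5, 76], target index=4
L1: h(56,75)=(56*31+75)%997=814 [pair 0] h(74,16)=(74*31+16)%997=316 [pair 1] h(26,19)=(26*31+19)%997=825 [pair 2] h(37,53)=(37*31+53)%997=203 [pair 3] h(5,76)=(5*31+76)%997=231 [pair 4] -> [814, 316, 825, 203, 231]
  Sibling for proof at L0: 19
L2: h(814,316)=(814*31+316)%997=625 [pair 0] h(825,203)=(825*31+203)%997=853 [pair 1] h(231,231)=(231*31+231)%997=413 [pair 2] -> [625, 853, 413]
  Sibling for proof at L1: 203
L3: h(625,853)=(625*31+853)%997=288 [pair 0] h(413,413)=(413*31+413)%997=255 [pair 1] -> [288, 255]
  Sibling for proof at L2: 625
L4: h(288,255)=(288*31+255)%997=210 [pair 0] -> [210]
  Sibling for proof at L3: 255
Root: 210
Proof path (sibling hashes from leaf to root): [19, 203, 625, 255]

Answer: 19 203 625 255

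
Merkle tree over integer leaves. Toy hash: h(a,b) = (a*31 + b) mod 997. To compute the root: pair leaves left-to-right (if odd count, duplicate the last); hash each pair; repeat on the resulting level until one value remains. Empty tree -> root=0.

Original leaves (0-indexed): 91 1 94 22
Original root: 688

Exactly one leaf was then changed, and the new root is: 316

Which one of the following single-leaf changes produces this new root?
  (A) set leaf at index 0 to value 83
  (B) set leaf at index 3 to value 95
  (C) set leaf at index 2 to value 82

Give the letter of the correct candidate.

Original leaves: [91, 1, 94, 22]
Target new root: 316
Try each candidate change and compute the resulting root:
Candidate A: set leaf[0] = 83 -> leaves = [83, 1, 94, 22]
  L0: [83, 1, 94, 22]
  L1: h(83,1)=(83*31+1)%997=580 h(94,22)=(94*31+22)%997=942 -> [580, 942]
  L2: h(580,942)=(580*31+942)%997=976 -> [976]
  root = 976 != target 316
Candidate B: set leaf[3] = 95 -> leaves = [91, 1, 94, 95]
  L0: [91, 1, 94, 95]
  L1: h(91,1)=(91*31+1)%997=828 h(94,95)=(94*31+95)%997=18 -> [828, 18]
  L2: h(828,18)=(828*31+18)%997=761 -> [761]
  root = 761 != target 316
Candidate C: set leaf[2] = 82 -> leaves = [91, 1, 82, 22]
  L0: [91, 1, 82, 22]
  L1: h(91,1)=(91*31+1)%997=828 h(82,22)=(82*31+22)%997=570 -> [828, 570]
  L2: h(828,570)=(828*31+570)%997=316 -> [316]
  root = 316 == target 316  ** MATCH **
Candidate C produces the target root.

Answer: C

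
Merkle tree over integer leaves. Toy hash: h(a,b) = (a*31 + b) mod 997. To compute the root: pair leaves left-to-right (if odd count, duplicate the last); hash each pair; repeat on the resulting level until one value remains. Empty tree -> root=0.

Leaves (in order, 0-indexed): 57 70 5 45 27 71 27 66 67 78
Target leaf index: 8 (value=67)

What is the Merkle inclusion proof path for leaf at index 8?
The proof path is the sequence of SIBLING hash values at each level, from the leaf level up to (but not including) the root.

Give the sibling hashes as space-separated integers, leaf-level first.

L0 (leaves): [57, 70, 5, 45, 27, 71, 27, 66, 67, 78], target index=8
L1: h(57,70)=(57*31+70)%997=840 [pair 0] h(5,45)=(5*31+45)%997=200 [pair 1] h(27,71)=(27*31+71)%997=908 [pair 2] h(27,66)=(27*31+66)%997=903 [pair 3] h(67,78)=(67*31+78)%997=161 [pair 4] -> [840, 200, 908, 903, 161]
  Sibling for proof at L0: 78
L2: h(840,200)=(840*31+200)%997=318 [pair 0] h(908,903)=(908*31+903)%997=138 [pair 1] h(161,161)=(161*31+161)%997=167 [pair 2] -> [318, 138, 167]
  Sibling for proof at L1: 161
L3: h(318,138)=(318*31+138)%997=26 [pair 0] h(167,167)=(167*31+167)%997=359 [pair 1] -> [26, 359]
  Sibling for proof at L2: 167
L4: h(26,359)=(26*31+359)%997=168 [pair 0] -> [168]
  Sibling for proof at L3: 26
Root: 168
Proof path (sibling hashes from leaf to root): [78, 161, 167, 26]

Answer: 78 161 167 26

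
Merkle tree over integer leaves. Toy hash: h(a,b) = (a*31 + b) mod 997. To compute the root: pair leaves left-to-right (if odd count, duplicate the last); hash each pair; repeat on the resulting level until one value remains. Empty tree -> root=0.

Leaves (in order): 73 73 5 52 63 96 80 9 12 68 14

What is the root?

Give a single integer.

L0: [73, 73, 5, 52, 63, 96, 80, 9, 12, 68, 14]
L1: h(73,73)=(73*31+73)%997=342 h(5,52)=(5*31+52)%997=207 h(63,96)=(63*31+96)%997=55 h(80,9)=(80*31+9)%997=495 h(12,68)=(12*31+68)%997=440 h(14,14)=(14*31+14)%997=448 -> [342, 207, 55, 495, 440, 448]
L2: h(342,207)=(342*31+207)%997=839 h(55,495)=(55*31+495)%997=206 h(440,448)=(440*31+448)%997=130 -> [839, 206, 130]
L3: h(839,206)=(839*31+206)%997=293 h(130,130)=(130*31+130)%997=172 -> [293, 172]
L4: h(293,172)=(293*31+172)%997=282 -> [282]

Answer: 282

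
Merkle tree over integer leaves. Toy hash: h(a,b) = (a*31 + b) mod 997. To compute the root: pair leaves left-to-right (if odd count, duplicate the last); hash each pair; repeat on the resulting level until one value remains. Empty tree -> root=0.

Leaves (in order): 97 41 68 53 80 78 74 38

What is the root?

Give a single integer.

L0: [97, 41, 68, 53, 80, 78, 74, 38]
L1: h(97,41)=(97*31+41)%997=57 h(68,53)=(68*31+53)%997=167 h(80,78)=(80*31+78)%997=564 h(74,38)=(74*31+38)%997=338 -> [57, 167, 564, 338]
L2: h(57,167)=(57*31+167)%997=937 h(564,338)=(564*31+338)%997=873 -> [937, 873]
L3: h(937,873)=(937*31+873)%997=10 -> [10]

Answer: 10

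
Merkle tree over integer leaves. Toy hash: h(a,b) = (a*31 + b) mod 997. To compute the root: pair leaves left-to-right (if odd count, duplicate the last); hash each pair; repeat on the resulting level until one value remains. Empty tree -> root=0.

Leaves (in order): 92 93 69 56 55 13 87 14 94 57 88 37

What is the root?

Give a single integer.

Answer: 338

Derivation:
L0: [92, 93, 69, 56, 55, 13, 87, 14, 94, 57, 88, 37]
L1: h(92,93)=(92*31+93)%997=951 h(69,56)=(69*31+56)%997=201 h(55,13)=(55*31+13)%997=721 h(87,14)=(87*31+14)%997=717 h(94,57)=(94*31+57)%997=977 h(88,37)=(88*31+37)%997=771 -> [951, 201, 721, 717, 977, 771]
L2: h(951,201)=(951*31+201)%997=769 h(721,717)=(721*31+717)%997=137 h(977,771)=(977*31+771)%997=151 -> [769, 137, 151]
L3: h(769,137)=(769*31+137)%997=48 h(151,151)=(151*31+151)%997=844 -> [48, 844]
L4: h(48,844)=(48*31+844)%997=338 -> [338]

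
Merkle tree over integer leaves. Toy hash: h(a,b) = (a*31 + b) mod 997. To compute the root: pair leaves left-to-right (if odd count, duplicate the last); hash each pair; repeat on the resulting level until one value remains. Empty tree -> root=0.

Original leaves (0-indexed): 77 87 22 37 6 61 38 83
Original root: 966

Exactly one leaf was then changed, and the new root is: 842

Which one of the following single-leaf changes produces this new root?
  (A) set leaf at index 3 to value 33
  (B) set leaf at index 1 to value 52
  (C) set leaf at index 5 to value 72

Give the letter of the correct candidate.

Original leaves: [77, 87, 22, 37, 6, 61, 38, 83]
Target new root: 842
Try each candidate change and compute the resulting root:
Candidate A: set leaf[3] = 33 -> leaves = [77, 87, 22, 33, 6, 61, 38, 83]
  L0: [77, 87, 22, 33, 6, 61, 38, 83]
  L1: h(77,87)=(77*31+87)%997=480 h(22,33)=(22*31+33)%997=715 h(6,61)=(6*31+61)%997=247 h(38,83)=(38*31+83)%997=264 -> [480, 715, 247, 264]
  L2: h(480,715)=(480*31+715)%997=640 h(247,264)=(247*31+264)%997=942 -> [640, 942]
  L3: h(640,942)=(640*31+942)%997=842 -> [842]
  root = 842 == target 842  ** MATCH **
Candidate B: set leaf[1] = 52 -> leaves = [77, 52, 22, 37, 6, 61, 38, 83]
  L0: [77, 52, 22, 37, 6, 61, 38, 83]
  L1: h(77,52)=(77*31+52)%997=445 h(22,37)=(22*31+37)%997=719 h(6,61)=(6*31+61)%997=247 h(38,83)=(38*31+83)%997=264 -> [445, 719, 247, 264]
  L2: h(445,719)=(445*31+719)%997=556 h(247,264)=(247*31+264)%997=942 -> [556, 942]
  L3: h(556,942)=(556*31+942)%997=232 -> [232]
  root = 232 != target 842
Candidate C: set leaf[5] = 72 -> leaves = [77, 87, 22, 37, 6, 72, 38, 83]
  L0: [77, 87, 22, 37, 6, 72, 38, 83]
  L1: h(77,87)=(77*31+87)%997=480 h(22,37)=(22*31+37)%997=719 h(6,72)=(6*31+72)%997=258 h(38,83)=(38*31+83)%997=264 -> [480, 719, 258, 264]
  L2: h(480,719)=(480*31+719)%997=644 h(258,264)=(258*31+264)%997=286 -> [644, 286]
  L3: h(644,286)=(644*31+286)%997=310 -> [310]
  root = 310 != target 842
Candidate A produces the target root.

Answer: A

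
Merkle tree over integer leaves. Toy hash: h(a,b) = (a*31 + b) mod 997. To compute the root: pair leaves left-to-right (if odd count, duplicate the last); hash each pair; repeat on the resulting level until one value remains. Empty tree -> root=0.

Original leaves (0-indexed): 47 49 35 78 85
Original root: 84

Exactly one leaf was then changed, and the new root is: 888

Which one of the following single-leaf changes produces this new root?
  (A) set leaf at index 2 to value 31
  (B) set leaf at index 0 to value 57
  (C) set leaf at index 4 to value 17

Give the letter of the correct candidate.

Answer: B

Derivation:
Original leaves: [47, 49, 35, 78, 85]
Target new root: 888
Try each candidate change and compute the resulting root:
Candidate A: set leaf[2] = 31 -> leaves = [47, 49, 31, 78, 85]
  L0: [47, 49, 31, 78, 85]
  L1: h(47,49)=(47*31+49)%997=509 h(31,78)=(31*31+78)%997=42 h(85,85)=(85*31+85)%997=726 -> [509, 42, 726]
  L2: h(509,42)=(509*31+42)%997=866 h(726,726)=(726*31+726)%997=301 -> [866, 301]
  L3: h(866,301)=(866*31+301)%997=228 -> [228]
  root = 228 != target 888
Candidate B: set leaf[0] = 57 -> leaves = [57, 49, 35, 78, 85]
  L0: [57, 49, 35, 78, 85]
  L1: h(57,49)=(57*31+49)%997=819 h(35,78)=(35*31+78)%997=166 h(85,85)=(85*31+85)%997=726 -> [819, 166, 726]
  L2: h(819,166)=(819*31+166)%997=630 h(726,726)=(726*31+726)%997=301 -> [630, 301]
  L3: h(630,301)=(630*31+301)%997=888 -> [888]
  root = 888 == target 888  ** MATCH **
Candidate C: set leaf[4] = 17 -> leaves = [47, 49, 35, 78, 17]
  L0: [47, 49, 35, 78, 17]
  L1: h(47,49)=(47*31+49)%997=509 h(35,78)=(35*31+78)%997=166 h(17,17)=(17*31+17)%997=544 -> [509, 166, 544]
  L2: h(509,166)=(509*31+166)%997=990 h(544,544)=(544*31+544)%997=459 -> [990, 459]
  L3: h(990,459)=(990*31+459)%997=242 -> [242]
  root = 242 != target 888
Candidate B produces the target root.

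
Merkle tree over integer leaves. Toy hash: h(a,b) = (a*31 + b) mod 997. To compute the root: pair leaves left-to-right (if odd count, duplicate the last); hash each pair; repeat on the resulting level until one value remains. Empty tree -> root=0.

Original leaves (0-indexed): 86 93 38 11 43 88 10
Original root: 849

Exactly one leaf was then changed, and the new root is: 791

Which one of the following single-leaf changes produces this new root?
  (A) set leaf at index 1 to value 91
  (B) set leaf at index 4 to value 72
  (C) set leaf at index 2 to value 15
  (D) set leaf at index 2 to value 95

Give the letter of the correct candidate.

Original leaves: [86, 93, 38, 11, 43, 88, 10]
Target new root: 791
Try each candidate change and compute the resulting root:
Candidate A: set leaf[1] = 91 -> leaves = [86, 91, 38, 11, 43, 88, 10]
  L0: [86, 91, 38, 11, 43, 88, 10]
  L1: h(86,91)=(86*31+91)%997=763 h(38,11)=(38*31+11)%997=192 h(43,88)=(43*31+88)%997=424 h(10,10)=(10*31+10)%997=320 -> [763, 192, 424, 320]
  L2: h(763,192)=(763*31+192)%997=914 h(424,320)=(424*31+320)%997=503 -> [914, 503]
  L3: h(914,503)=(914*31+503)%997=921 -> [921]
  root = 921 != target 791
Candidate B: set leaf[4] = 72 -> leaves = [86, 93, 38, 11, 72, 88, 10]
  L0: [86, 93, 38, 11, 72, 88, 10]
  L1: h(86,93)=(86*31+93)%997=765 h(38,11)=(38*31+11)%997=192 h(72,88)=(72*31+88)%997=326 h(10,10)=(10*31+10)%997=320 -> [765, 192, 326, 320]
  L2: h(765,192)=(765*31+192)%997=976 h(326,320)=(326*31+320)%997=456 -> [976, 456]
  L3: h(976,456)=(976*31+456)%997=802 -> [802]
  root = 802 != target 791
Candidate C: set leaf[2] = 15 -> leaves = [86, 93, 15, 11, 43, 88, 10]
  L0: [86, 93, 15, 11, 43, 88, 10]
  L1: h(86,93)=(86*31+93)%997=765 h(15,11)=(15*31+11)%997=476 h(43,88)=(43*31+88)%997=424 h(10,10)=(10*31+10)%997=320 -> [765, 476, 424, 320]
  L2: h(765,476)=(765*31+476)%997=263 h(424,320)=(424*31+320)%997=503 -> [263, 503]
  L3: h(263,503)=(263*31+503)%997=680 -> [680]
  root = 680 != target 791
Candidate D: set leaf[2] = 95 -> leaves = [86, 93, 95, 11, 43, 88, 10]
  L0: [86, 93, 95, 11, 43, 88, 10]
  L1: h(86,93)=(86*31+93)%997=765 h(95,11)=(95*31+11)%997=962 h(43,88)=(43*31+88)%997=424 h(10,10)=(10*31+10)%997=320 -> [765, 962, 424, 320]
  L2: h(765,962)=(765*31+962)%997=749 h(424,320)=(424*31+320)%997=503 -> [749, 503]
  L3: h(749,503)=(749*31+503)%997=791 -> [791]
  root = 791 == target 791  ** MATCH **
Candidate D produces the target root.

Answer: D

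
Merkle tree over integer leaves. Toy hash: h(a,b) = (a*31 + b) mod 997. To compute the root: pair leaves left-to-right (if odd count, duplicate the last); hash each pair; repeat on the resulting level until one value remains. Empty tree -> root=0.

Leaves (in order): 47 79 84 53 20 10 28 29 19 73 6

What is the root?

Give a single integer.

L0: [47, 79, 84, 53, 20, 10, 28, 29, 19, 73, 6]
L1: h(47,79)=(47*31+79)%997=539 h(84,53)=(84*31+53)%997=663 h(20,10)=(20*31+10)%997=630 h(28,29)=(28*31+29)%997=897 h(19,73)=(19*31+73)%997=662 h(6,6)=(6*31+6)%997=192 -> [539, 663, 630, 897, 662, 192]
L2: h(539,663)=(539*31+663)%997=423 h(630,897)=(630*31+897)%997=487 h(662,192)=(662*31+192)%997=774 -> [423, 487, 774]
L3: h(423,487)=(423*31+487)%997=639 h(774,774)=(774*31+774)%997=840 -> [639, 840]
L4: h(639,840)=(639*31+840)%997=709 -> [709]

Answer: 709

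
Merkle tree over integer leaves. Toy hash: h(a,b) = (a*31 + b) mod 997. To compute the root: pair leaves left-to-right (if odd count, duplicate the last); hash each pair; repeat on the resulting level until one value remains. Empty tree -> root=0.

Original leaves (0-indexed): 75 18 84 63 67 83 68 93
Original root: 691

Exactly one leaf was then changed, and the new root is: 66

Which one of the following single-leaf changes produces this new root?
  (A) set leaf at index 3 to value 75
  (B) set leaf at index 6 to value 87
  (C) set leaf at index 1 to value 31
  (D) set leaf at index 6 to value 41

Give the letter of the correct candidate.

Original leaves: [75, 18, 84, 63, 67, 83, 68, 93]
Target new root: 66
Try each candidate change and compute the resulting root:
Candidate A: set leaf[3] = 75 -> leaves = [75, 18, 84, 75, 67, 83, 68, 93]
  L0: [75, 18, 84, 75, 67, 83, 68, 93]
  L1: h(75,18)=(75*31+18)%997=349 h(84,75)=(84*31+75)%997=685 h(67,83)=(67*31+83)%997=166 h(68,93)=(68*31+93)%997=207 -> [349, 685, 166, 207]
  L2: h(349,685)=(349*31+685)%997=537 h(166,207)=(166*31+207)%997=368 -> [537, 368]
  L3: h(537,368)=(537*31+368)%997=66 -> [66]
  root = 66 == target 66  ** MATCH **
Candidate B: set leaf[6] = 87 -> leaves = [75, 18, 84, 63, 67, 83, 87, 93]
  L0: [75, 18, 84, 63, 67, 83, 87, 93]
  L1: h(75,18)=(75*31+18)%997=349 h(84,63)=(84*31+63)%997=673 h(67,83)=(67*31+83)%997=166 h(87,93)=(87*31+93)%997=796 -> [349, 673, 166, 796]
  L2: h(349,673)=(349*31+673)%997=525 h(166,796)=(166*31+796)%997=957 -> [525, 957]
  L3: h(525,957)=(525*31+957)%997=283 -> [283]
  root = 283 != target 66
Candidate C: set leaf[1] = 31 -> leaves = [75, 31, 84, 63, 67, 83, 68, 93]
  L0: [75, 31, 84, 63, 67, 83, 68, 93]
  L1: h(75,31)=(75*31+31)%997=362 h(84,63)=(84*31+63)%997=673 h(67,83)=(67*31+83)%997=166 h(68,93)=(68*31+93)%997=207 -> [362, 673, 166, 207]
  L2: h(362,673)=(362*31+673)%997=928 h(166,207)=(166*31+207)%997=368 -> [928, 368]
  L3: h(928,368)=(928*31+368)%997=223 -> [223]
  root = 223 != target 66
Candidate D: set leaf[6] = 41 -> leaves = [75, 18, 84, 63, 67, 83, 41, 93]
  L0: [75, 18, 84, 63, 67, 83, 41, 93]
  L1: h(75,18)=(75*31+18)%997=349 h(84,63)=(84*31+63)%997=673 h(67,83)=(67*31+83)%997=166 h(41,93)=(41*31+93)%997=367 -> [349, 673, 166, 367]
  L2: h(349,673)=(349*31+673)%997=525 h(166,367)=(166*31+367)%997=528 -> [525, 528]
  L3: h(525,528)=(525*31+528)%997=851 -> [851]
  root = 851 != target 66
Candidate A produces the target root.

Answer: A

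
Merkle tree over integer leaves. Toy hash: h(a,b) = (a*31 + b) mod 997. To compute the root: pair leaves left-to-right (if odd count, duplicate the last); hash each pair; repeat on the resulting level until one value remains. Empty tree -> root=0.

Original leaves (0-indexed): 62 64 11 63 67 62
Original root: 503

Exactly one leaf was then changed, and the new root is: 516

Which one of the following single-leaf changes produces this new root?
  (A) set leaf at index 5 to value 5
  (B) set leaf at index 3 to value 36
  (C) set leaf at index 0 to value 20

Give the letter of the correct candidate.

Original leaves: [62, 64, 11, 63, 67, 62]
Target new root: 516
Try each candidate change and compute the resulting root:
Candidate A: set leaf[5] = 5 -> leaves = [62, 64, 11, 63, 67, 5]
  L0: [62, 64, 11, 63, 67, 5]
  L1: h(62,64)=(62*31+64)%997=989 h(11,63)=(11*31+63)%997=404 h(67,5)=(67*31+5)%997=88 -> [989, 404, 88]
  L2: h(989,404)=(989*31+404)%997=156 h(88,88)=(88*31+88)%997=822 -> [156, 822]
  L3: h(156,822)=(156*31+822)%997=673 -> [673]
  root = 673 != target 516
Candidate B: set leaf[3] = 36 -> leaves = [62, 64, 11, 36, 67, 62]
  L0: [62, 64, 11, 36, 67, 62]
  L1: h(62,64)=(62*31+64)%997=989 h(11,36)=(11*31+36)%997=377 h(67,62)=(67*31+62)%997=145 -> [989, 377, 145]
  L2: h(989,377)=(989*31+377)%997=129 h(145,145)=(145*31+145)%997=652 -> [129, 652]
  L3: h(129,652)=(129*31+652)%997=663 -> [663]
  root = 663 != target 516
Candidate C: set leaf[0] = 20 -> leaves = [20, 64, 11, 63, 67, 62]
  L0: [20, 64, 11, 63, 67, 62]
  L1: h(20,64)=(20*31+64)%997=684 h(11,63)=(11*31+63)%997=404 h(67,62)=(67*31+62)%997=145 -> [684, 404, 145]
  L2: h(684,404)=(684*31+404)%997=671 h(145,145)=(145*31+145)%997=652 -> [671, 652]
  L3: h(671,652)=(671*31+652)%997=516 -> [516]
  root = 516 == target 516  ** MATCH **
Candidate C produces the target root.

Answer: C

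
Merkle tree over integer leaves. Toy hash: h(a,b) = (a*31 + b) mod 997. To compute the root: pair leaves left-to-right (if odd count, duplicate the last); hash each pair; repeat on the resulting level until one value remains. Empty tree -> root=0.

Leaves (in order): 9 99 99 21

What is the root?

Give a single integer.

Answer: 850

Derivation:
L0: [9, 99, 99, 21]
L1: h(9,99)=(9*31+99)%997=378 h(99,21)=(99*31+21)%997=99 -> [378, 99]
L2: h(378,99)=(378*31+99)%997=850 -> [850]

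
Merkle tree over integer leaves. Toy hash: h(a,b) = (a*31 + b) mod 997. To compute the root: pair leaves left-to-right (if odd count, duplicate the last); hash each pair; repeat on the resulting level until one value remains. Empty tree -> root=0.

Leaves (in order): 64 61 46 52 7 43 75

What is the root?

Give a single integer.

L0: [64, 61, 46, 52, 7, 43, 75]
L1: h(64,61)=(64*31+61)%997=51 h(46,52)=(46*31+52)%997=481 h(7,43)=(7*31+43)%997=260 h(75,75)=(75*31+75)%997=406 -> [51, 481, 260, 406]
L2: h(51,481)=(51*31+481)%997=68 h(260,406)=(260*31+406)%997=490 -> [68, 490]
L3: h(68,490)=(68*31+490)%997=604 -> [604]

Answer: 604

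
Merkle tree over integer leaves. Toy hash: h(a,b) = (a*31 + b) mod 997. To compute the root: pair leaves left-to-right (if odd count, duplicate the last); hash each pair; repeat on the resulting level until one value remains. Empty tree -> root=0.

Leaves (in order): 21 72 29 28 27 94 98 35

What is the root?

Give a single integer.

L0: [21, 72, 29, 28, 27, 94, 98, 35]
L1: h(21,72)=(21*31+72)%997=723 h(29,28)=(29*31+28)%997=927 h(27,94)=(27*31+94)%997=931 h(98,35)=(98*31+35)%997=82 -> [723, 927, 931, 82]
L2: h(723,927)=(723*31+927)%997=409 h(931,82)=(931*31+82)%997=30 -> [409, 30]
L3: h(409,30)=(409*31+30)%997=745 -> [745]

Answer: 745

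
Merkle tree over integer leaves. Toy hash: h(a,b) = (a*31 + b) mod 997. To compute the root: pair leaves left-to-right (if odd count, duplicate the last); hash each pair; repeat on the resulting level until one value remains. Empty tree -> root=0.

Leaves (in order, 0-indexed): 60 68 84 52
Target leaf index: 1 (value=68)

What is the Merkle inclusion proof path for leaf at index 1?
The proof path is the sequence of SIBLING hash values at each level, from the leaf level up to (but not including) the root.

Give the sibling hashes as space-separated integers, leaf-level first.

L0 (leaves): [60, 68, 84, 52], target index=1
L1: h(60,68)=(60*31+68)%997=931 [pair 0] h(84,52)=(84*31+52)%997=662 [pair 1] -> [931, 662]
  Sibling for proof at L0: 60
L2: h(931,662)=(931*31+662)%997=610 [pair 0] -> [610]
  Sibling for proof at L1: 662
Root: 610
Proof path (sibling hashes from leaf to root): [60, 662]

Answer: 60 662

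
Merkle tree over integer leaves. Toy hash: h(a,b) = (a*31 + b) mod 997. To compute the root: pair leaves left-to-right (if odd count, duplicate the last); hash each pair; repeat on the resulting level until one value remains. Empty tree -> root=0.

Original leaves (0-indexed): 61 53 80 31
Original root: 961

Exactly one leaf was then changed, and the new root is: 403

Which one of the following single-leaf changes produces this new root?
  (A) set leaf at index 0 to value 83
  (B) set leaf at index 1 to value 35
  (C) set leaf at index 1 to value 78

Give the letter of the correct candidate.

Answer: B

Derivation:
Original leaves: [61, 53, 80, 31]
Target new root: 403
Try each candidate change and compute the resulting root:
Candidate A: set leaf[0] = 83 -> leaves = [83, 53, 80, 31]
  L0: [83, 53, 80, 31]
  L1: h(83,53)=(83*31+53)%997=632 h(80,31)=(80*31+31)%997=517 -> [632, 517]
  L2: h(632,517)=(632*31+517)%997=169 -> [169]
  root = 169 != target 403
Candidate B: set leaf[1] = 35 -> leaves = [61, 35, 80, 31]
  L0: [61, 35, 80, 31]
  L1: h(61,35)=(61*31+35)%997=929 h(80,31)=(80*31+31)%997=517 -> [929, 517]
  L2: h(929,517)=(929*31+517)%997=403 -> [403]
  root = 403 == target 403  ** MATCH **
Candidate C: set leaf[1] = 78 -> leaves = [61, 78, 80, 31]
  L0: [61, 78, 80, 31]
  L1: h(61,78)=(61*31+78)%997=972 h(80,31)=(80*31+31)%997=517 -> [972, 517]
  L2: h(972,517)=(972*31+517)%997=739 -> [739]
  root = 739 != target 403
Candidate B produces the target root.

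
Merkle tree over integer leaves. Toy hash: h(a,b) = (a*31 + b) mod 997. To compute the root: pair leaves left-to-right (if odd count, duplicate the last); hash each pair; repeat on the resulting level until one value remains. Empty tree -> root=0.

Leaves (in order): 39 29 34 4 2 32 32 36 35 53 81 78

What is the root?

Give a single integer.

L0: [39, 29, 34, 4, 2, 32, 32, 36, 35, 53, 81, 78]
L1: h(39,29)=(39*31+29)%997=241 h(34,4)=(34*31+4)%997=61 h(2,32)=(2*31+32)%997=94 h(32,36)=(32*31+36)%997=31 h(35,53)=(35*31+53)%997=141 h(81,78)=(81*31+78)%997=595 -> [241, 61, 94, 31, 141, 595]
L2: h(241,61)=(241*31+61)%997=553 h(94,31)=(94*31+31)%997=951 h(141,595)=(141*31+595)%997=978 -> [553, 951, 978]
L3: h(553,951)=(553*31+951)%997=148 h(978,978)=(978*31+978)%997=389 -> [148, 389]
L4: h(148,389)=(148*31+389)%997=989 -> [989]

Answer: 989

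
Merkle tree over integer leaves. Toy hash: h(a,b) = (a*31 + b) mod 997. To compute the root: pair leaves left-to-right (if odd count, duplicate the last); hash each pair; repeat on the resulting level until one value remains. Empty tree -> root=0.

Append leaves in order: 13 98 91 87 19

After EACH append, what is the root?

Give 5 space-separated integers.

After append 13 (leaves=[13]):
  L0: [13]
  root=13
After append 98 (leaves=[13, 98]):
  L0: [13, 98]
  L1: h(13,98)=(13*31+98)%997=501 -> [501]
  root=501
After append 91 (leaves=[13, 98, 91]):
  L0: [13, 98, 91]
  L1: h(13,98)=(13*31+98)%997=501 h(91,91)=(91*31+91)%997=918 -> [501, 918]
  L2: h(501,918)=(501*31+918)%997=497 -> [497]
  root=497
After append 87 (leaves=[13, 98, 91, 87]):
  L0: [13, 98, 91, 87]
  L1: h(13,98)=(13*31+98)%997=501 h(91,87)=(91*31+87)%997=914 -> [501, 914]
  L2: h(501,914)=(501*31+914)%997=493 -> [493]
  root=493
After append 19 (leaves=[13, 98, 91, 87, 19]):
  L0: [13, 98, 91, 87, 19]
  L1: h(13,98)=(13*31+98)%997=501 h(91,87)=(91*31+87)%997=914 h(19,19)=(19*31+19)%997=608 -> [501, 914, 608]
  L2: h(501,914)=(501*31+914)%997=493 h(608,608)=(608*31+608)%997=513 -> [493, 513]
  L3: h(493,513)=(493*31+513)%997=841 -> [841]
  root=841

Answer: 13 501 497 493 841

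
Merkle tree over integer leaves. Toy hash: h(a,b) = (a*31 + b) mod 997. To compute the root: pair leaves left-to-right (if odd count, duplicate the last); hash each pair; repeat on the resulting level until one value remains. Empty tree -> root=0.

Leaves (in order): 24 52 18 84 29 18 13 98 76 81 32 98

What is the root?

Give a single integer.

L0: [24, 52, 18, 84, 29, 18, 13, 98, 76, 81, 32, 98]
L1: h(24,52)=(24*31+52)%997=796 h(18,84)=(18*31+84)%997=642 h(29,18)=(29*31+18)%997=917 h(13,98)=(13*31+98)%997=501 h(76,81)=(76*31+81)%997=443 h(32,98)=(32*31+98)%997=93 -> [796, 642, 917, 501, 443, 93]
L2: h(796,642)=(796*31+642)%997=393 h(917,501)=(917*31+501)%997=15 h(443,93)=(443*31+93)%997=865 -> [393, 15, 865]
L3: h(393,15)=(393*31+15)%997=234 h(865,865)=(865*31+865)%997=761 -> [234, 761]
L4: h(234,761)=(234*31+761)%997=39 -> [39]

Answer: 39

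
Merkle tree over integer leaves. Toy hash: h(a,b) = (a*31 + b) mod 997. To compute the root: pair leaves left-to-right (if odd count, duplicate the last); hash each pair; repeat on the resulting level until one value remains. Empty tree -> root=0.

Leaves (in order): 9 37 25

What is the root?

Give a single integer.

Answer: 626

Derivation:
L0: [9, 37, 25]
L1: h(9,37)=(9*31+37)%997=316 h(25,25)=(25*31+25)%997=800 -> [316, 800]
L2: h(316,800)=(316*31+800)%997=626 -> [626]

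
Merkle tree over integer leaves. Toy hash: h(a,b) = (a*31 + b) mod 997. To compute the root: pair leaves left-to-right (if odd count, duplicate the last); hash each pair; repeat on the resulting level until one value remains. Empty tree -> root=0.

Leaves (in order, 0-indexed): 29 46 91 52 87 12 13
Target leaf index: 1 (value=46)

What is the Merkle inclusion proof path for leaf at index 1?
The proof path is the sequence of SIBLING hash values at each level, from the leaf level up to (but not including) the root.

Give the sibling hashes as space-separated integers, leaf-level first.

L0 (leaves): [29, 46, 91, 52, 87, 12, 13], target index=1
L1: h(29,46)=(29*31+46)%997=945 [pair 0] h(91,52)=(91*31+52)%997=879 [pair 1] h(87,12)=(87*31+12)%997=715 [pair 2] h(13,13)=(13*31+13)%997=416 [pair 3] -> [945, 879, 715, 416]
  Sibling for proof at L0: 29
L2: h(945,879)=(945*31+879)%997=264 [pair 0] h(715,416)=(715*31+416)%997=647 [pair 1] -> [264, 647]
  Sibling for proof at L1: 879
L3: h(264,647)=(264*31+647)%997=855 [pair 0] -> [855]
  Sibling for proof at L2: 647
Root: 855
Proof path (sibling hashes from leaf to root): [29, 879, 647]

Answer: 29 879 647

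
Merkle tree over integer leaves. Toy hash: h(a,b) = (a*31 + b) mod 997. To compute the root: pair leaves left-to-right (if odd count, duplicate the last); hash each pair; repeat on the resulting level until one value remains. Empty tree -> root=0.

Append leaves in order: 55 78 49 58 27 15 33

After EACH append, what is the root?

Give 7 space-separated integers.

Answer: 55 786 12 21 383 996 203

Derivation:
After append 55 (leaves=[55]):
  L0: [55]
  root=55
After append 78 (leaves=[55, 78]):
  L0: [55, 78]
  L1: h(55,78)=(55*31+78)%997=786 -> [786]
  root=786
After append 49 (leaves=[55, 78, 49]):
  L0: [55, 78, 49]
  L1: h(55,78)=(55*31+78)%997=786 h(49,49)=(49*31+49)%997=571 -> [786, 571]
  L2: h(786,571)=(786*31+571)%997=12 -> [12]
  root=12
After append 58 (leaves=[55, 78, 49, 58]):
  L0: [55, 78, 49, 58]
  L1: h(55,78)=(55*31+78)%997=786 h(49,58)=(49*31+58)%997=580 -> [786, 580]
  L2: h(786,580)=(786*31+580)%997=21 -> [21]
  root=21
After append 27 (leaves=[55, 78, 49, 58, 27]):
  L0: [55, 78, 49, 58, 27]
  L1: h(55,78)=(55*31+78)%997=786 h(49,58)=(49*31+58)%997=580 h(27,27)=(27*31+27)%997=864 -> [786, 580, 864]
  L2: h(786,580)=(786*31+580)%997=21 h(864,864)=(864*31+864)%997=729 -> [21, 729]
  L3: h(21,729)=(21*31+729)%997=383 -> [383]
  root=383
After append 15 (leaves=[55, 78, 49, 58, 27, 15]):
  L0: [55, 78, 49, 58, 27, 15]
  L1: h(55,78)=(55*31+78)%997=786 h(49,58)=(49*31+58)%997=580 h(27,15)=(27*31+15)%997=852 -> [786, 580, 852]
  L2: h(786,580)=(786*31+580)%997=21 h(852,852)=(852*31+852)%997=345 -> [21, 345]
  L3: h(21,345)=(21*31+345)%997=996 -> [996]
  root=996
After append 33 (leaves=[55, 78, 49, 58, 27, 15, 33]):
  L0: [55, 78, 49, 58, 27, 15, 33]
  L1: h(55,78)=(55*31+78)%997=786 h(49,58)=(49*31+58)%997=580 h(27,15)=(27*31+15)%997=852 h(33,33)=(33*31+33)%997=59 -> [786, 580, 852, 59]
  L2: h(786,580)=(786*31+580)%997=21 h(852,59)=(852*31+59)%997=549 -> [21, 549]
  L3: h(21,549)=(21*31+549)%997=203 -> [203]
  root=203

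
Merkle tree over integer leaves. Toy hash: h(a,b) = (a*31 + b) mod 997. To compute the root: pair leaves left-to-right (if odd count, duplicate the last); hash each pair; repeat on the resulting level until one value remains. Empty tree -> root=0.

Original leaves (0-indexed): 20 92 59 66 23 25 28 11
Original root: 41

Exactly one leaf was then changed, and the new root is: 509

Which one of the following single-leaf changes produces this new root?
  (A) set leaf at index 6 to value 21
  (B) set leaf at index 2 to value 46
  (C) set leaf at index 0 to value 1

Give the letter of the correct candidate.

Answer: B

Derivation:
Original leaves: [20, 92, 59, 66, 23, 25, 28, 11]
Target new root: 509
Try each candidate change and compute the resulting root:
Candidate A: set leaf[6] = 21 -> leaves = [20, 92, 59, 66, 23, 25, 21, 11]
  L0: [20, 92, 59, 66, 23, 25, 21, 11]
  L1: h(20,92)=(20*31+92)%997=712 h(59,66)=(59*31+66)%997=898 h(23,25)=(23*31+25)%997=738 h(21,11)=(21*31+11)%997=662 -> [712, 898, 738, 662]
  L2: h(712,898)=(712*31+898)%997=39 h(738,662)=(738*31+662)%997=609 -> [39, 609]
  L3: h(39,609)=(39*31+609)%997=821 -> [821]
  root = 821 != target 509
Candidate B: set leaf[2] = 46 -> leaves = [20, 92, 46, 66, 23, 25, 28, 11]
  L0: [20, 92, 46, 66, 23, 25, 28, 11]
  L1: h(20,92)=(20*31+92)%997=712 h(46,66)=(46*31+66)%997=495 h(23,25)=(23*31+25)%997=738 h(28,11)=(28*31+11)%997=879 -> [712, 495, 738, 879]
  L2: h(712,495)=(712*31+495)%997=633 h(738,879)=(738*31+879)%997=826 -> [633, 826]
  L3: h(633,826)=(633*31+826)%997=509 -> [509]
  root = 509 == target 509  ** MATCH **
Candidate C: set leaf[0] = 1 -> leaves = [1, 92, 59, 66, 23, 25, 28, 11]
  L0: [1, 92, 59, 66, 23, 25, 28, 11]
  L1: h(1,92)=(1*31+92)%997=123 h(59,66)=(59*31+66)%997=898 h(23,25)=(23*31+25)%997=738 h(28,11)=(28*31+11)%997=879 -> [123, 898, 738, 879]
  L2: h(123,898)=(123*31+898)%997=723 h(738,879)=(738*31+879)%997=826 -> [723, 826]
  L3: h(723,826)=(723*31+826)%997=308 -> [308]
  root = 308 != target 509
Candidate B produces the target root.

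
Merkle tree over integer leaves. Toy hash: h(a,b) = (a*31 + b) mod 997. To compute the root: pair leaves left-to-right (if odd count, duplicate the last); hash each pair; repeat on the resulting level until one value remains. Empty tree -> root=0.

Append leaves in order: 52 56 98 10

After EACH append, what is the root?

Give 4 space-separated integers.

After append 52 (leaves=[52]):
  L0: [52]
  root=52
After append 56 (leaves=[52, 56]):
  L0: [52, 56]
  L1: h(52,56)=(52*31+56)%997=671 -> [671]
  root=671
After append 98 (leaves=[52, 56, 98]):
  L0: [52, 56, 98]
  L1: h(52,56)=(52*31+56)%997=671 h(98,98)=(98*31+98)%997=145 -> [671, 145]
  L2: h(671,145)=(671*31+145)%997=9 -> [9]
  root=9
After append 10 (leaves=[52, 56, 98, 10]):
  L0: [52, 56, 98, 10]
  L1: h(52,56)=(52*31+56)%997=671 h(98,10)=(98*31+10)%997=57 -> [671, 57]
  L2: h(671,57)=(671*31+57)%997=918 -> [918]
  root=918

Answer: 52 671 9 918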